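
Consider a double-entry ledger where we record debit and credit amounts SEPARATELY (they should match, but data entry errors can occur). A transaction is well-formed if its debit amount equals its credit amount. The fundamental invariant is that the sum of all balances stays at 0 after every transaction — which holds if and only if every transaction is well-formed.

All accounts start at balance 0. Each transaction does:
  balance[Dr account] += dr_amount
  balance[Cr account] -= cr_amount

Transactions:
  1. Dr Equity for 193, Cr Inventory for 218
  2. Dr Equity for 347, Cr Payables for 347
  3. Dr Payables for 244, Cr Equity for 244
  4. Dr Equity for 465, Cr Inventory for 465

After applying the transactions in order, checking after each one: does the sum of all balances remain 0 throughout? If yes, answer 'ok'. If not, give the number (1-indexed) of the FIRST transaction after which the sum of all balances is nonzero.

Answer: 1

Derivation:
After txn 1: dr=193 cr=218 sum_balances=-25
After txn 2: dr=347 cr=347 sum_balances=-25
After txn 3: dr=244 cr=244 sum_balances=-25
After txn 4: dr=465 cr=465 sum_balances=-25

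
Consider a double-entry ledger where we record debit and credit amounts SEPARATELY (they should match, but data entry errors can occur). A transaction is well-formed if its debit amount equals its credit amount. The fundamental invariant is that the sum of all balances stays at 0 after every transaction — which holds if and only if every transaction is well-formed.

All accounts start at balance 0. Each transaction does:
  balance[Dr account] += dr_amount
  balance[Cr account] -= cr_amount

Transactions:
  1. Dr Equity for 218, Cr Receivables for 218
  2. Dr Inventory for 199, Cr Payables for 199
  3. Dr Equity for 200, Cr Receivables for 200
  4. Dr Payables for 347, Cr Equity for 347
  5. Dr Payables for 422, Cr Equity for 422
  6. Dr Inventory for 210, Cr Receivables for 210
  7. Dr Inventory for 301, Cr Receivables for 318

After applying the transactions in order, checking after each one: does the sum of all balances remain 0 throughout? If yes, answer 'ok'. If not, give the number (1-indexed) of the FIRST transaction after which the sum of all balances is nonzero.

After txn 1: dr=218 cr=218 sum_balances=0
After txn 2: dr=199 cr=199 sum_balances=0
After txn 3: dr=200 cr=200 sum_balances=0
After txn 4: dr=347 cr=347 sum_balances=0
After txn 5: dr=422 cr=422 sum_balances=0
After txn 6: dr=210 cr=210 sum_balances=0
After txn 7: dr=301 cr=318 sum_balances=-17

Answer: 7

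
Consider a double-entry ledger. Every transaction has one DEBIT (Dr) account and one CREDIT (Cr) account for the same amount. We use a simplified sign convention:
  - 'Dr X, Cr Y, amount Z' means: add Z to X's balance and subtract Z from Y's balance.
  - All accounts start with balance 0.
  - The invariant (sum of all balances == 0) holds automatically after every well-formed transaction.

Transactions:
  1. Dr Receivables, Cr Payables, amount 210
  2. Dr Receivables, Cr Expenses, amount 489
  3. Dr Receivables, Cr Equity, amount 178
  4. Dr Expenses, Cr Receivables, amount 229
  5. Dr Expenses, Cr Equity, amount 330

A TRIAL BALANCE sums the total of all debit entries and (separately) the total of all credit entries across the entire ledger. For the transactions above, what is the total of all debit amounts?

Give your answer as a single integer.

Answer: 1436

Derivation:
Txn 1: debit+=210
Txn 2: debit+=489
Txn 3: debit+=178
Txn 4: debit+=229
Txn 5: debit+=330
Total debits = 1436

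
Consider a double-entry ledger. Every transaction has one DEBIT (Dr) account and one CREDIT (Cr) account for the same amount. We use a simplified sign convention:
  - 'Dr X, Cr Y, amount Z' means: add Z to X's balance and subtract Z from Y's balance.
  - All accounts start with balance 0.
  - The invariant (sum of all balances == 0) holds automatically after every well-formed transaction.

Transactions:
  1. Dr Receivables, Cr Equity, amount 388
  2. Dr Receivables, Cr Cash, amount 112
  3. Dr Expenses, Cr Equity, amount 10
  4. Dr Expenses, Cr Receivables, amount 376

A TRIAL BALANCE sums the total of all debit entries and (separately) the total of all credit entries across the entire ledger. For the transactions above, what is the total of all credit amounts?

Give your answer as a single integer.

Txn 1: credit+=388
Txn 2: credit+=112
Txn 3: credit+=10
Txn 4: credit+=376
Total credits = 886

Answer: 886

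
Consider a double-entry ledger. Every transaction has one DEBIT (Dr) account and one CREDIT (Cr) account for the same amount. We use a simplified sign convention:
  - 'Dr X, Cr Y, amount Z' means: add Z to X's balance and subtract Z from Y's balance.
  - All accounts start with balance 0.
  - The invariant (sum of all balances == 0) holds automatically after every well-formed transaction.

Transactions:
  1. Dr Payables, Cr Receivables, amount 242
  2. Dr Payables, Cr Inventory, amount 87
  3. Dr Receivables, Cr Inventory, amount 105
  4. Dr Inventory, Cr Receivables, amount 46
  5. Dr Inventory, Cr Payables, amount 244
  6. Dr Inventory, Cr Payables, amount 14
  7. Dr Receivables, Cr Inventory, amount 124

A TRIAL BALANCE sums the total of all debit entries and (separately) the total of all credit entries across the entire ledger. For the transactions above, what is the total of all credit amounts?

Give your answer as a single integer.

Txn 1: credit+=242
Txn 2: credit+=87
Txn 3: credit+=105
Txn 4: credit+=46
Txn 5: credit+=244
Txn 6: credit+=14
Txn 7: credit+=124
Total credits = 862

Answer: 862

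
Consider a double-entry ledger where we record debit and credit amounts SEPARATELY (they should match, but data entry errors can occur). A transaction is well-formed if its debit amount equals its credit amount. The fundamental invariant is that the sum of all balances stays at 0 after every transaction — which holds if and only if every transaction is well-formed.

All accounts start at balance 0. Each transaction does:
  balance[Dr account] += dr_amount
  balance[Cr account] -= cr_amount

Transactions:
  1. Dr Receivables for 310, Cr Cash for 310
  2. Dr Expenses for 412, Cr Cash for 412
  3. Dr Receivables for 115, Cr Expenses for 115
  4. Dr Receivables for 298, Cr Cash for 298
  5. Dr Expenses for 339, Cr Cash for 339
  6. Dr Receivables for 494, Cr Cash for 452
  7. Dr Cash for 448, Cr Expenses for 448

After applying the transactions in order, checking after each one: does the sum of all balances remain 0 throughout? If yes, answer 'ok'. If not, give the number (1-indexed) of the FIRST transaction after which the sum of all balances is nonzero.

Answer: 6

Derivation:
After txn 1: dr=310 cr=310 sum_balances=0
After txn 2: dr=412 cr=412 sum_balances=0
After txn 3: dr=115 cr=115 sum_balances=0
After txn 4: dr=298 cr=298 sum_balances=0
After txn 5: dr=339 cr=339 sum_balances=0
After txn 6: dr=494 cr=452 sum_balances=42
After txn 7: dr=448 cr=448 sum_balances=42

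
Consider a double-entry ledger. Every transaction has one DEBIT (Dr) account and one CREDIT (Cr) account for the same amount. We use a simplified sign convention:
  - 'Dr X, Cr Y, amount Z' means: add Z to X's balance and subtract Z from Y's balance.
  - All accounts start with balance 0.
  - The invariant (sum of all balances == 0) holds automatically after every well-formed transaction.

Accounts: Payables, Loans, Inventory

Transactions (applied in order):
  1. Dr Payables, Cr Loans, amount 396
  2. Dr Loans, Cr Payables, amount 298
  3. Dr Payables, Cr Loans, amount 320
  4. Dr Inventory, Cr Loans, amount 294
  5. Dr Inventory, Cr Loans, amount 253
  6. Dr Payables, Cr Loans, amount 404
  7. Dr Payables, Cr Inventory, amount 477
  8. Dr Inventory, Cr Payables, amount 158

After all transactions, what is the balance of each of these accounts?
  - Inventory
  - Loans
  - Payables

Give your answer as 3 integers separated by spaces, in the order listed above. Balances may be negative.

After txn 1 (Dr Payables, Cr Loans, amount 396): Loans=-396 Payables=396
After txn 2 (Dr Loans, Cr Payables, amount 298): Loans=-98 Payables=98
After txn 3 (Dr Payables, Cr Loans, amount 320): Loans=-418 Payables=418
After txn 4 (Dr Inventory, Cr Loans, amount 294): Inventory=294 Loans=-712 Payables=418
After txn 5 (Dr Inventory, Cr Loans, amount 253): Inventory=547 Loans=-965 Payables=418
After txn 6 (Dr Payables, Cr Loans, amount 404): Inventory=547 Loans=-1369 Payables=822
After txn 7 (Dr Payables, Cr Inventory, amount 477): Inventory=70 Loans=-1369 Payables=1299
After txn 8 (Dr Inventory, Cr Payables, amount 158): Inventory=228 Loans=-1369 Payables=1141

Answer: 228 -1369 1141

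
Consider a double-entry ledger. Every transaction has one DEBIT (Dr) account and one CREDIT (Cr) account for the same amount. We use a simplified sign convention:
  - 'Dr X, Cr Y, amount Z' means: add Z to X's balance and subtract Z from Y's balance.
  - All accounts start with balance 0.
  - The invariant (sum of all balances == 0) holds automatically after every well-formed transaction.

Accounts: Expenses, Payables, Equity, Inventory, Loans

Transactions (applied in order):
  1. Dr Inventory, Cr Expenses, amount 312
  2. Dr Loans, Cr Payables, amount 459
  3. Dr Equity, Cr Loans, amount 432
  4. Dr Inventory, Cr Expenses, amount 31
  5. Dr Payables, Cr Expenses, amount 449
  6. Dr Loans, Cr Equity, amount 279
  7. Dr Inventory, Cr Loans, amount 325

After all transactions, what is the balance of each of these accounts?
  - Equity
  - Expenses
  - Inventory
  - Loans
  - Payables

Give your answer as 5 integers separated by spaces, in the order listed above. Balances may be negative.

Answer: 153 -792 668 -19 -10

Derivation:
After txn 1 (Dr Inventory, Cr Expenses, amount 312): Expenses=-312 Inventory=312
After txn 2 (Dr Loans, Cr Payables, amount 459): Expenses=-312 Inventory=312 Loans=459 Payables=-459
After txn 3 (Dr Equity, Cr Loans, amount 432): Equity=432 Expenses=-312 Inventory=312 Loans=27 Payables=-459
After txn 4 (Dr Inventory, Cr Expenses, amount 31): Equity=432 Expenses=-343 Inventory=343 Loans=27 Payables=-459
After txn 5 (Dr Payables, Cr Expenses, amount 449): Equity=432 Expenses=-792 Inventory=343 Loans=27 Payables=-10
After txn 6 (Dr Loans, Cr Equity, amount 279): Equity=153 Expenses=-792 Inventory=343 Loans=306 Payables=-10
After txn 7 (Dr Inventory, Cr Loans, amount 325): Equity=153 Expenses=-792 Inventory=668 Loans=-19 Payables=-10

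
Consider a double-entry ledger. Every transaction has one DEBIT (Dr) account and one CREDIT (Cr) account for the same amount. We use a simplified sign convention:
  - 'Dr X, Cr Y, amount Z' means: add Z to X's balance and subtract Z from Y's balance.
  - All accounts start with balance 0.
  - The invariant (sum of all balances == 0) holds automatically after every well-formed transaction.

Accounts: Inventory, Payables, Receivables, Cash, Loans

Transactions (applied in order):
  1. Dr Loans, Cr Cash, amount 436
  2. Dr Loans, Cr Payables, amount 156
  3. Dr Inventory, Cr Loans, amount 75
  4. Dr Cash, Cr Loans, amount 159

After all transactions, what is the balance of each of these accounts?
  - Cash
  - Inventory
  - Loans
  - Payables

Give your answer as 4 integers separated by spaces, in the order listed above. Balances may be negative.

After txn 1 (Dr Loans, Cr Cash, amount 436): Cash=-436 Loans=436
After txn 2 (Dr Loans, Cr Payables, amount 156): Cash=-436 Loans=592 Payables=-156
After txn 3 (Dr Inventory, Cr Loans, amount 75): Cash=-436 Inventory=75 Loans=517 Payables=-156
After txn 4 (Dr Cash, Cr Loans, amount 159): Cash=-277 Inventory=75 Loans=358 Payables=-156

Answer: -277 75 358 -156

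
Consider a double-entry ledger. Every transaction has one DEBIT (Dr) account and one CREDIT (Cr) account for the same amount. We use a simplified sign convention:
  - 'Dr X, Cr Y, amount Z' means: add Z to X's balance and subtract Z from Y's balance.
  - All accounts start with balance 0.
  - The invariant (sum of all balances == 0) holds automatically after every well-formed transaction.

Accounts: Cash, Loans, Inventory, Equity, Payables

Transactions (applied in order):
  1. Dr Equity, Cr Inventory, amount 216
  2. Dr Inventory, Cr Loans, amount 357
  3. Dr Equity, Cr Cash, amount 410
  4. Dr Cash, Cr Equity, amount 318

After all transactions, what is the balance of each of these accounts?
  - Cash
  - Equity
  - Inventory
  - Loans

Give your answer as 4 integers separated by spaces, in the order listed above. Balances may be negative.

Answer: -92 308 141 -357

Derivation:
After txn 1 (Dr Equity, Cr Inventory, amount 216): Equity=216 Inventory=-216
After txn 2 (Dr Inventory, Cr Loans, amount 357): Equity=216 Inventory=141 Loans=-357
After txn 3 (Dr Equity, Cr Cash, amount 410): Cash=-410 Equity=626 Inventory=141 Loans=-357
After txn 4 (Dr Cash, Cr Equity, amount 318): Cash=-92 Equity=308 Inventory=141 Loans=-357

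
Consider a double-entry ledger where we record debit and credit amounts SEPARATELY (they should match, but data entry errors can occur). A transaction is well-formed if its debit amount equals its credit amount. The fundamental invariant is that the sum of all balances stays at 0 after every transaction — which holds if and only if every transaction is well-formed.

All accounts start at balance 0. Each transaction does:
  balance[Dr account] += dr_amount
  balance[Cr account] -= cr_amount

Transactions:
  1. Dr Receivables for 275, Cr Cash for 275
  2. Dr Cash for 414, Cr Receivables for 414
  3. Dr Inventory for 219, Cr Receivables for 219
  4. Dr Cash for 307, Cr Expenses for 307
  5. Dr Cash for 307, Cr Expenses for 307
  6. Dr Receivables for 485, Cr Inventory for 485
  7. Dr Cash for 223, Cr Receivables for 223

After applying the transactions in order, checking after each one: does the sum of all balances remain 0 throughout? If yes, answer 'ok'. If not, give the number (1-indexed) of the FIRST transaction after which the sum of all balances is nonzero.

Answer: ok

Derivation:
After txn 1: dr=275 cr=275 sum_balances=0
After txn 2: dr=414 cr=414 sum_balances=0
After txn 3: dr=219 cr=219 sum_balances=0
After txn 4: dr=307 cr=307 sum_balances=0
After txn 5: dr=307 cr=307 sum_balances=0
After txn 6: dr=485 cr=485 sum_balances=0
After txn 7: dr=223 cr=223 sum_balances=0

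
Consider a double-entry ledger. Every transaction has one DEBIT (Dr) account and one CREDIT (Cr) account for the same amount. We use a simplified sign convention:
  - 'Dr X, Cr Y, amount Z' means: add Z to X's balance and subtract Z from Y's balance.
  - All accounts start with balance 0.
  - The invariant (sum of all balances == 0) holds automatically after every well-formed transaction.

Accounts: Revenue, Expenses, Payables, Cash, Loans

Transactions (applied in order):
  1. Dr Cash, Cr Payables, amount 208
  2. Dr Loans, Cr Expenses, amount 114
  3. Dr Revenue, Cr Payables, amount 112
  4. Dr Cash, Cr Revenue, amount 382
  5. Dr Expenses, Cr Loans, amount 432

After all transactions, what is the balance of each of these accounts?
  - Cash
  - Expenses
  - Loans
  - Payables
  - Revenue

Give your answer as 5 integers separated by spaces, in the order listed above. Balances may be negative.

Answer: 590 318 -318 -320 -270

Derivation:
After txn 1 (Dr Cash, Cr Payables, amount 208): Cash=208 Payables=-208
After txn 2 (Dr Loans, Cr Expenses, amount 114): Cash=208 Expenses=-114 Loans=114 Payables=-208
After txn 3 (Dr Revenue, Cr Payables, amount 112): Cash=208 Expenses=-114 Loans=114 Payables=-320 Revenue=112
After txn 4 (Dr Cash, Cr Revenue, amount 382): Cash=590 Expenses=-114 Loans=114 Payables=-320 Revenue=-270
After txn 5 (Dr Expenses, Cr Loans, amount 432): Cash=590 Expenses=318 Loans=-318 Payables=-320 Revenue=-270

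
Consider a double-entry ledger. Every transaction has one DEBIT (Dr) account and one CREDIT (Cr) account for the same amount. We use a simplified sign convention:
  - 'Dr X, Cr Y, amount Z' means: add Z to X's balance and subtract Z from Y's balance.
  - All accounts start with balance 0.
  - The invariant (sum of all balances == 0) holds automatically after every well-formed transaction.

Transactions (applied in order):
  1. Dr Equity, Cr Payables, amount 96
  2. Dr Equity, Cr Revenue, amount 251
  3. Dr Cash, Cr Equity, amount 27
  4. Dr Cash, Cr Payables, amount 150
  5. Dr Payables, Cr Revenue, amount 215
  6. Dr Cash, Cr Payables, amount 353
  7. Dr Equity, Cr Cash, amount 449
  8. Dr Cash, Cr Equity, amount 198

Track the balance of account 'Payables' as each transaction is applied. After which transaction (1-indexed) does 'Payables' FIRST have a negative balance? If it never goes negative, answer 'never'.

After txn 1: Payables=-96

Answer: 1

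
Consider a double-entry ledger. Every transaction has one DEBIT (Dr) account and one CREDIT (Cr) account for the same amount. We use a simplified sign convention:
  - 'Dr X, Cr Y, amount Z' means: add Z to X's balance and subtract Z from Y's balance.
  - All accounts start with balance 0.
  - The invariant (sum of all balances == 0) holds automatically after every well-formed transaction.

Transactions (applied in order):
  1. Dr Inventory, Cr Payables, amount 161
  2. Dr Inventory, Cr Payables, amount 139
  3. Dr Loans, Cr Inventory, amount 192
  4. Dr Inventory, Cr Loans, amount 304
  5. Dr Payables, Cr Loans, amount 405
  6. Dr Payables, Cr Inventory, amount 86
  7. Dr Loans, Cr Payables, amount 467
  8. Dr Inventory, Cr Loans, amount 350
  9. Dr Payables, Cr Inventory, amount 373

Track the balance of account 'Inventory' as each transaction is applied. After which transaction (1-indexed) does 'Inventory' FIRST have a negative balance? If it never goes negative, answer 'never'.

After txn 1: Inventory=161
After txn 2: Inventory=300
After txn 3: Inventory=108
After txn 4: Inventory=412
After txn 5: Inventory=412
After txn 6: Inventory=326
After txn 7: Inventory=326
After txn 8: Inventory=676
After txn 9: Inventory=303

Answer: never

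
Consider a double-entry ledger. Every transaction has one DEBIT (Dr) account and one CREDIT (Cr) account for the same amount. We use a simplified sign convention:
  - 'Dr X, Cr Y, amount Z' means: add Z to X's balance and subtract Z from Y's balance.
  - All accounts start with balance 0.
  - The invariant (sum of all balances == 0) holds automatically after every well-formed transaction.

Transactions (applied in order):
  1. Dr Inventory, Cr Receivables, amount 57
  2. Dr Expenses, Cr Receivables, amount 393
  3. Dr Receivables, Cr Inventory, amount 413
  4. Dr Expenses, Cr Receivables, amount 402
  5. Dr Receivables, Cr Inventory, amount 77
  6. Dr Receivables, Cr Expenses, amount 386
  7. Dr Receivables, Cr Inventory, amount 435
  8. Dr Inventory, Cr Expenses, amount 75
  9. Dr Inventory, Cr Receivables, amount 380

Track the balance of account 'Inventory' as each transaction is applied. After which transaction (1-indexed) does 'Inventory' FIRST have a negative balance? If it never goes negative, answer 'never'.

Answer: 3

Derivation:
After txn 1: Inventory=57
After txn 2: Inventory=57
After txn 3: Inventory=-356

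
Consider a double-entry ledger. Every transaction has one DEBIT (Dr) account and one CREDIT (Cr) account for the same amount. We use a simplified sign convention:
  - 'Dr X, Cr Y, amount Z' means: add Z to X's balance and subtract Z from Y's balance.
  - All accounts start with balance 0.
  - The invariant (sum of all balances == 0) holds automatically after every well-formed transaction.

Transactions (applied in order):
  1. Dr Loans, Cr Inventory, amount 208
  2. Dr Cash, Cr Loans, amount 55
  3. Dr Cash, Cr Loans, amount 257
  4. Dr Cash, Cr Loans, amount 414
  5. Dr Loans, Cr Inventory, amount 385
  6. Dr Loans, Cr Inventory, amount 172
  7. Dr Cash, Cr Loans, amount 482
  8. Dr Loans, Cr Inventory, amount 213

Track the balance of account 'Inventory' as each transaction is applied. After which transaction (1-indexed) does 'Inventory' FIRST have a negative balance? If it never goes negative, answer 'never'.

After txn 1: Inventory=-208

Answer: 1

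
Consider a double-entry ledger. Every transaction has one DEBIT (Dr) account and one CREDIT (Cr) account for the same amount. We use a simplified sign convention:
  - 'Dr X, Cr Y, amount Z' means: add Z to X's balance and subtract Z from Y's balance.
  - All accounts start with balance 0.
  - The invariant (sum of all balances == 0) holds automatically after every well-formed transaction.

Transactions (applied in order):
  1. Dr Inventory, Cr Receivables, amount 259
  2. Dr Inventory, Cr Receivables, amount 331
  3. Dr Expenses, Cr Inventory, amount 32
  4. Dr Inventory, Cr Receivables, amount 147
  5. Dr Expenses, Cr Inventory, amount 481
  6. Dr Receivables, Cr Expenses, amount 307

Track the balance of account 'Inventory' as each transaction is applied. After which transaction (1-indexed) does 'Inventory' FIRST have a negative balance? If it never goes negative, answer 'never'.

After txn 1: Inventory=259
After txn 2: Inventory=590
After txn 3: Inventory=558
After txn 4: Inventory=705
After txn 5: Inventory=224
After txn 6: Inventory=224

Answer: never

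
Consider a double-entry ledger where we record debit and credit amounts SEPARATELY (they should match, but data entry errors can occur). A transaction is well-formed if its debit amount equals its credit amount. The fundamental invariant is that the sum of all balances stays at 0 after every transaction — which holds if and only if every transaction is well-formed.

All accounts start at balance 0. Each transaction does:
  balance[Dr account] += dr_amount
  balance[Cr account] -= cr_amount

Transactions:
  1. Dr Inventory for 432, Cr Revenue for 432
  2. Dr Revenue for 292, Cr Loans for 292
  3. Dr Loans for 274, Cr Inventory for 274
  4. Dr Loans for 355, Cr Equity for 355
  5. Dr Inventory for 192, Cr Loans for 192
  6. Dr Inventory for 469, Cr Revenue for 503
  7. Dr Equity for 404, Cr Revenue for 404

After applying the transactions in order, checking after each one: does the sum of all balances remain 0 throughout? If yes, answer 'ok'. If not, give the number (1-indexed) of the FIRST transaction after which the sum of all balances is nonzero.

Answer: 6

Derivation:
After txn 1: dr=432 cr=432 sum_balances=0
After txn 2: dr=292 cr=292 sum_balances=0
After txn 3: dr=274 cr=274 sum_balances=0
After txn 4: dr=355 cr=355 sum_balances=0
After txn 5: dr=192 cr=192 sum_balances=0
After txn 6: dr=469 cr=503 sum_balances=-34
After txn 7: dr=404 cr=404 sum_balances=-34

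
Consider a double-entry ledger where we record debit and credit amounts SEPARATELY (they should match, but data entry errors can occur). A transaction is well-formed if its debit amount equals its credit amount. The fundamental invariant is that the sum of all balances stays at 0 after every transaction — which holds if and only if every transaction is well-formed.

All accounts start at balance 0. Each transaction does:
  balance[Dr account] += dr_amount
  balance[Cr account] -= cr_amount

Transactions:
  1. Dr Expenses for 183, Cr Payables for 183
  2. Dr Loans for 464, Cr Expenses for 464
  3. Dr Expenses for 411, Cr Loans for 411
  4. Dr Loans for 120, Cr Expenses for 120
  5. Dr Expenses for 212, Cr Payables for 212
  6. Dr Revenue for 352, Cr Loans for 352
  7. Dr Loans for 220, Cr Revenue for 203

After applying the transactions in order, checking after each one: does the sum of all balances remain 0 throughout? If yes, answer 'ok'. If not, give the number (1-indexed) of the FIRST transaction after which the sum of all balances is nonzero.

Answer: 7

Derivation:
After txn 1: dr=183 cr=183 sum_balances=0
After txn 2: dr=464 cr=464 sum_balances=0
After txn 3: dr=411 cr=411 sum_balances=0
After txn 4: dr=120 cr=120 sum_balances=0
After txn 5: dr=212 cr=212 sum_balances=0
After txn 6: dr=352 cr=352 sum_balances=0
After txn 7: dr=220 cr=203 sum_balances=17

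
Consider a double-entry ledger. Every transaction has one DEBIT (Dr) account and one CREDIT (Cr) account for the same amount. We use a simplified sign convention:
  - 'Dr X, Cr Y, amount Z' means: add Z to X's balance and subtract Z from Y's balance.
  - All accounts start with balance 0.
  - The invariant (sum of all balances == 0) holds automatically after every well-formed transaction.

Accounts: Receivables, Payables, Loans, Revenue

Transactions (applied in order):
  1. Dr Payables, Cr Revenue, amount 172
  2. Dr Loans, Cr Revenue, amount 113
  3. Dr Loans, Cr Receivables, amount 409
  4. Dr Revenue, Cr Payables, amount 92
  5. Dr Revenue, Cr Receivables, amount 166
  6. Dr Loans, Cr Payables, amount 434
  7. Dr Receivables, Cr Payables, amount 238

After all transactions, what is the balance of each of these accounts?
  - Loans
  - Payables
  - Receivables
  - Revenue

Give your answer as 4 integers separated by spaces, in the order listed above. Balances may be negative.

After txn 1 (Dr Payables, Cr Revenue, amount 172): Payables=172 Revenue=-172
After txn 2 (Dr Loans, Cr Revenue, amount 113): Loans=113 Payables=172 Revenue=-285
After txn 3 (Dr Loans, Cr Receivables, amount 409): Loans=522 Payables=172 Receivables=-409 Revenue=-285
After txn 4 (Dr Revenue, Cr Payables, amount 92): Loans=522 Payables=80 Receivables=-409 Revenue=-193
After txn 5 (Dr Revenue, Cr Receivables, amount 166): Loans=522 Payables=80 Receivables=-575 Revenue=-27
After txn 6 (Dr Loans, Cr Payables, amount 434): Loans=956 Payables=-354 Receivables=-575 Revenue=-27
After txn 7 (Dr Receivables, Cr Payables, amount 238): Loans=956 Payables=-592 Receivables=-337 Revenue=-27

Answer: 956 -592 -337 -27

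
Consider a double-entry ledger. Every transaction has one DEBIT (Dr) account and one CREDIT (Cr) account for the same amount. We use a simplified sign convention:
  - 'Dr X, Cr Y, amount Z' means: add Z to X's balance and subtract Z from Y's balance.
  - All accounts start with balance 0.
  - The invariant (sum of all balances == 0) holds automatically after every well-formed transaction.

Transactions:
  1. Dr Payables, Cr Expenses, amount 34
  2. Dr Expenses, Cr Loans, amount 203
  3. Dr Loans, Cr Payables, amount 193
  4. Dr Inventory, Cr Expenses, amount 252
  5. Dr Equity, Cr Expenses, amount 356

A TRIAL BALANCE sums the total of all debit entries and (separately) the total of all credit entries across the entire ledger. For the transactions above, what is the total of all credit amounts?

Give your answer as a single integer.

Txn 1: credit+=34
Txn 2: credit+=203
Txn 3: credit+=193
Txn 4: credit+=252
Txn 5: credit+=356
Total credits = 1038

Answer: 1038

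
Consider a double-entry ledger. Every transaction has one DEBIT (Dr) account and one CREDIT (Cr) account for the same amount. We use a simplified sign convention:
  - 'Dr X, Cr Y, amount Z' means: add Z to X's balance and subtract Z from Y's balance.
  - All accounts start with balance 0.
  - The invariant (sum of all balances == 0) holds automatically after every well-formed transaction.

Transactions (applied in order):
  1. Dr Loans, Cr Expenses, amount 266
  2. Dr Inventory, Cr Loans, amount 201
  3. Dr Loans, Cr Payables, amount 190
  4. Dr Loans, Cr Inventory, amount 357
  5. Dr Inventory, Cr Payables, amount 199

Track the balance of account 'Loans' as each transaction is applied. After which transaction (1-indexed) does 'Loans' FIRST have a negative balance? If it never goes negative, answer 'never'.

Answer: never

Derivation:
After txn 1: Loans=266
After txn 2: Loans=65
After txn 3: Loans=255
After txn 4: Loans=612
After txn 5: Loans=612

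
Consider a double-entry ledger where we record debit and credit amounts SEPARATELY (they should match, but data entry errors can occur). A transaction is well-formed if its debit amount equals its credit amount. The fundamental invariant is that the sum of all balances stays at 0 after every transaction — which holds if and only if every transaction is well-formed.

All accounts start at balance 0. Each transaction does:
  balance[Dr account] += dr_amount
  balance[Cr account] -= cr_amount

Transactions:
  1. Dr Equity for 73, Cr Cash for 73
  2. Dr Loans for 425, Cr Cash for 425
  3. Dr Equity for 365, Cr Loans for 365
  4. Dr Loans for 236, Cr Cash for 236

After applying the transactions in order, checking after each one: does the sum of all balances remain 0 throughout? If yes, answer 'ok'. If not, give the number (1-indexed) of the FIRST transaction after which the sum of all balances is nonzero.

After txn 1: dr=73 cr=73 sum_balances=0
After txn 2: dr=425 cr=425 sum_balances=0
After txn 3: dr=365 cr=365 sum_balances=0
After txn 4: dr=236 cr=236 sum_balances=0

Answer: ok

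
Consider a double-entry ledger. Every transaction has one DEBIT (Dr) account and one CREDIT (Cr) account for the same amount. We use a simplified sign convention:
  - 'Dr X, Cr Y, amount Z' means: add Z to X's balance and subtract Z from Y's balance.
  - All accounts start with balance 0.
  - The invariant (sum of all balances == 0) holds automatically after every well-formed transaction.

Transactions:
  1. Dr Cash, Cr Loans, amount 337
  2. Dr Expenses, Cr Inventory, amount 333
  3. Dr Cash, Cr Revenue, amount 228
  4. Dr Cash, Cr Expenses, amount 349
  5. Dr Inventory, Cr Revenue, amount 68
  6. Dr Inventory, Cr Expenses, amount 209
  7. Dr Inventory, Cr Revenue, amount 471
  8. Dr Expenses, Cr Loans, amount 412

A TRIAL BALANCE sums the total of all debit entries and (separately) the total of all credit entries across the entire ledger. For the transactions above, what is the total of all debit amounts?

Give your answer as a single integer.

Answer: 2407

Derivation:
Txn 1: debit+=337
Txn 2: debit+=333
Txn 3: debit+=228
Txn 4: debit+=349
Txn 5: debit+=68
Txn 6: debit+=209
Txn 7: debit+=471
Txn 8: debit+=412
Total debits = 2407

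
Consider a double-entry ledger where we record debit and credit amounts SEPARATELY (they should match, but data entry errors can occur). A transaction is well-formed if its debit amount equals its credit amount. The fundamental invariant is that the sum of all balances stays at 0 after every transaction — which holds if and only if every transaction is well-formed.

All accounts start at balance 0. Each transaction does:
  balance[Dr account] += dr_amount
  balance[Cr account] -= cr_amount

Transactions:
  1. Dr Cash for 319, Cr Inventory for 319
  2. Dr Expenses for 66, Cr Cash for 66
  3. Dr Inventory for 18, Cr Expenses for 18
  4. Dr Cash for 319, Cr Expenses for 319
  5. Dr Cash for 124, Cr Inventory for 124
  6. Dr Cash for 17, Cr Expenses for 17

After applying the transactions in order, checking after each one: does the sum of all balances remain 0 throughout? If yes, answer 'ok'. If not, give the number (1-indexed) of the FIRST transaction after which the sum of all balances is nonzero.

Answer: ok

Derivation:
After txn 1: dr=319 cr=319 sum_balances=0
After txn 2: dr=66 cr=66 sum_balances=0
After txn 3: dr=18 cr=18 sum_balances=0
After txn 4: dr=319 cr=319 sum_balances=0
After txn 5: dr=124 cr=124 sum_balances=0
After txn 6: dr=17 cr=17 sum_balances=0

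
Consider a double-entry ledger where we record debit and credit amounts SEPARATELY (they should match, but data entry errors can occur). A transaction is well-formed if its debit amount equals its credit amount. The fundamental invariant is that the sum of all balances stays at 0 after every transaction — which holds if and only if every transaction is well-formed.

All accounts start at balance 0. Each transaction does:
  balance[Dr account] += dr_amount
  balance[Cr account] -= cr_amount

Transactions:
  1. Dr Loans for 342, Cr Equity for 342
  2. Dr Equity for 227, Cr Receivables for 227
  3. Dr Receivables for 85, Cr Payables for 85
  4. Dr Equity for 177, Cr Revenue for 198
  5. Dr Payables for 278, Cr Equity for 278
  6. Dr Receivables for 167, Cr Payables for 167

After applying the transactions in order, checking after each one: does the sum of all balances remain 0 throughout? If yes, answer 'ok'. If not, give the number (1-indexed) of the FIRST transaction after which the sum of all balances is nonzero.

After txn 1: dr=342 cr=342 sum_balances=0
After txn 2: dr=227 cr=227 sum_balances=0
After txn 3: dr=85 cr=85 sum_balances=0
After txn 4: dr=177 cr=198 sum_balances=-21
After txn 5: dr=278 cr=278 sum_balances=-21
After txn 6: dr=167 cr=167 sum_balances=-21

Answer: 4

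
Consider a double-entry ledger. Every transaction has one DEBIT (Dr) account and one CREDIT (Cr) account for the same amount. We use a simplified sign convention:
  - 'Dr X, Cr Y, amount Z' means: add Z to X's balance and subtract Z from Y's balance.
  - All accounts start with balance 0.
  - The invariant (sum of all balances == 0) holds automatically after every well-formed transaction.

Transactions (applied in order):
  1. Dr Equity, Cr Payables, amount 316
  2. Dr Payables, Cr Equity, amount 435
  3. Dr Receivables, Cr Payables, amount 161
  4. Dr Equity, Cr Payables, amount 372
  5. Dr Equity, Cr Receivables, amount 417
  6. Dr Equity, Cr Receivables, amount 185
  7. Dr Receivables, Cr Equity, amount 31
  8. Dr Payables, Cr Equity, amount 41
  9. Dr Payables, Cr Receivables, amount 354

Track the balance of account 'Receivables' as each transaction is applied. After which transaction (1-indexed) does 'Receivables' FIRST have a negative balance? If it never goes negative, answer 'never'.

After txn 1: Receivables=0
After txn 2: Receivables=0
After txn 3: Receivables=161
After txn 4: Receivables=161
After txn 5: Receivables=-256

Answer: 5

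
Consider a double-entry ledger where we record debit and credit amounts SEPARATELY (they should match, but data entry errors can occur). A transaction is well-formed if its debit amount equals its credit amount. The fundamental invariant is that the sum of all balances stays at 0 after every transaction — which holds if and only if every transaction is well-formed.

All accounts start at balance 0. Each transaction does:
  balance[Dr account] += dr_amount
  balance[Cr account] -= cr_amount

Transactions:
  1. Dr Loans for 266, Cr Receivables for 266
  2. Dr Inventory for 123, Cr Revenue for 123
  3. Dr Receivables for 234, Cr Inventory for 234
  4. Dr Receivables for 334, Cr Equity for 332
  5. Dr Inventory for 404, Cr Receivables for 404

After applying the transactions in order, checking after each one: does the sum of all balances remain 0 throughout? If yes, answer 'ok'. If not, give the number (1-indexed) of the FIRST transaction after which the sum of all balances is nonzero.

After txn 1: dr=266 cr=266 sum_balances=0
After txn 2: dr=123 cr=123 sum_balances=0
After txn 3: dr=234 cr=234 sum_balances=0
After txn 4: dr=334 cr=332 sum_balances=2
After txn 5: dr=404 cr=404 sum_balances=2

Answer: 4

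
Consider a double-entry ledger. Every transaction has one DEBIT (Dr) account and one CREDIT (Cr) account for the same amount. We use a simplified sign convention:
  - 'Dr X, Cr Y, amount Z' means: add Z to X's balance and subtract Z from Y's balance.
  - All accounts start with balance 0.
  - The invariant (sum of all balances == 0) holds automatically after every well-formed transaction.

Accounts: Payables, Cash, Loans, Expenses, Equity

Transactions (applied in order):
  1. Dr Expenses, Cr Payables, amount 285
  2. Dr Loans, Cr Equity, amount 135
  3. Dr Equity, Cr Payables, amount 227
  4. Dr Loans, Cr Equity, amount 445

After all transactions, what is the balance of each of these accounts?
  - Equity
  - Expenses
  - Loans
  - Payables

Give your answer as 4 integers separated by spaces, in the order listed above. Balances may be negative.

After txn 1 (Dr Expenses, Cr Payables, amount 285): Expenses=285 Payables=-285
After txn 2 (Dr Loans, Cr Equity, amount 135): Equity=-135 Expenses=285 Loans=135 Payables=-285
After txn 3 (Dr Equity, Cr Payables, amount 227): Equity=92 Expenses=285 Loans=135 Payables=-512
After txn 4 (Dr Loans, Cr Equity, amount 445): Equity=-353 Expenses=285 Loans=580 Payables=-512

Answer: -353 285 580 -512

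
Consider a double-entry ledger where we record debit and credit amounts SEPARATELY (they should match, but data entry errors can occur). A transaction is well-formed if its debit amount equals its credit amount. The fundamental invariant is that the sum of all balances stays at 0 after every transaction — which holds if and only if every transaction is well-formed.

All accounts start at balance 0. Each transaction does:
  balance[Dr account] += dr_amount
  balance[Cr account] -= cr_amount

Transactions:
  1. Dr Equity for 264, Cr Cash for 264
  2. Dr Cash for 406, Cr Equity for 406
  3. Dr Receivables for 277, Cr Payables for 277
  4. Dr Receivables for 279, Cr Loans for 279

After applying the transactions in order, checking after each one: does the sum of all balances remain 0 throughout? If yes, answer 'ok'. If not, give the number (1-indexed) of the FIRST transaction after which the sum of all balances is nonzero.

Answer: ok

Derivation:
After txn 1: dr=264 cr=264 sum_balances=0
After txn 2: dr=406 cr=406 sum_balances=0
After txn 3: dr=277 cr=277 sum_balances=0
After txn 4: dr=279 cr=279 sum_balances=0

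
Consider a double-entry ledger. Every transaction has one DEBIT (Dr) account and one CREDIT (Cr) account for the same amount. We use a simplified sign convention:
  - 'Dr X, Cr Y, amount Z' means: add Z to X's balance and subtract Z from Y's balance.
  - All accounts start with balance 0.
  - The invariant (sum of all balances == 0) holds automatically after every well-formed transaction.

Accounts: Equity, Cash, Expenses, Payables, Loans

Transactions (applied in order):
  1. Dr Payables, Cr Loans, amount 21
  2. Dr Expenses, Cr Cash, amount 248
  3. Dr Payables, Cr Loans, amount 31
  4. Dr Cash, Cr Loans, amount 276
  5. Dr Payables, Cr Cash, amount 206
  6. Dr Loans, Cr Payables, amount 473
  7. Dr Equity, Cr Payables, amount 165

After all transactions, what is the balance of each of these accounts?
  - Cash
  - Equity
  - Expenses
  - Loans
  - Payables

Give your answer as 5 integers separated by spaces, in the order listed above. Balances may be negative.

Answer: -178 165 248 145 -380

Derivation:
After txn 1 (Dr Payables, Cr Loans, amount 21): Loans=-21 Payables=21
After txn 2 (Dr Expenses, Cr Cash, amount 248): Cash=-248 Expenses=248 Loans=-21 Payables=21
After txn 3 (Dr Payables, Cr Loans, amount 31): Cash=-248 Expenses=248 Loans=-52 Payables=52
After txn 4 (Dr Cash, Cr Loans, amount 276): Cash=28 Expenses=248 Loans=-328 Payables=52
After txn 5 (Dr Payables, Cr Cash, amount 206): Cash=-178 Expenses=248 Loans=-328 Payables=258
After txn 6 (Dr Loans, Cr Payables, amount 473): Cash=-178 Expenses=248 Loans=145 Payables=-215
After txn 7 (Dr Equity, Cr Payables, amount 165): Cash=-178 Equity=165 Expenses=248 Loans=145 Payables=-380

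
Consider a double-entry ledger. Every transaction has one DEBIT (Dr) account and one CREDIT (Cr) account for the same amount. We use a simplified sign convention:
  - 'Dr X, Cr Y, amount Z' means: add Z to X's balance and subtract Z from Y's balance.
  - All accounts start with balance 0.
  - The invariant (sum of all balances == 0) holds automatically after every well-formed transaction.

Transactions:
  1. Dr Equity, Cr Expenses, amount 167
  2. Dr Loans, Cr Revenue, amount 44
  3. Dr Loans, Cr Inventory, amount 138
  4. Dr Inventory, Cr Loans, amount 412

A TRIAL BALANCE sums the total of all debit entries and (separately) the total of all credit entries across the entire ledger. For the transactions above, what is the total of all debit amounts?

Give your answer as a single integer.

Txn 1: debit+=167
Txn 2: debit+=44
Txn 3: debit+=138
Txn 4: debit+=412
Total debits = 761

Answer: 761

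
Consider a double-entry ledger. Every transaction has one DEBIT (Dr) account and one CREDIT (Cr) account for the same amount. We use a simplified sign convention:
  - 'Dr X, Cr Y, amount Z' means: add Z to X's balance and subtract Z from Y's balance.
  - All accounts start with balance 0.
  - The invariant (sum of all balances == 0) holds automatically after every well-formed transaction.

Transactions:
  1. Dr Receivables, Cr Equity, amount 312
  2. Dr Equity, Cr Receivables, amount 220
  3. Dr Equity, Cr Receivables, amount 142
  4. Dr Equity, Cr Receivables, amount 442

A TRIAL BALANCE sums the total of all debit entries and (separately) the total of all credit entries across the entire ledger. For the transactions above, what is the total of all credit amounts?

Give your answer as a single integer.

Txn 1: credit+=312
Txn 2: credit+=220
Txn 3: credit+=142
Txn 4: credit+=442
Total credits = 1116

Answer: 1116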